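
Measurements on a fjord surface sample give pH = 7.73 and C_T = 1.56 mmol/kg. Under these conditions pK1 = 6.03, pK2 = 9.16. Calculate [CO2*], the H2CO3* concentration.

α₀ = 1 / (1 + K1/[H⁺] + K1K2/[H⁺]²) = 1 / (1 + 10^+1.70 + 10^+0.27)
   = 1 / (1 + 50.119 + 1.8621) = 1/52.981 = 0.01887
[CO2*] = α₀ × DIC = 0.01887 × 1.56 = 0.0294 mmol/kg

[CO2*] = 0.0294 mmol/kg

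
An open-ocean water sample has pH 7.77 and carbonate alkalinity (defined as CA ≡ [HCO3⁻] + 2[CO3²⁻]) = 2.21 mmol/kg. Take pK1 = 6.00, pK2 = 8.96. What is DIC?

CA = [HCO3⁻] + 2[CO3²⁻] = (α₁ + 2α₂)·DIC
At pH 7.77: [H⁺]/K1 = 10^-1.77 = 0.016982, K2/[H⁺] = 10^-1.19 = 0.064565
α₁ = 1/(1 + 0.016982 + 0.064565) = 1/1.0815 = 0.9246; α₂ = α₁·K2/[H⁺] = 0.05970
α₁ + 2α₂ = 1.0440
DIC = CA / (α₁ + 2α₂) = 2.21 / 1.0440 = 2.12 mmol/kg

DIC = 2.12 mmol/kg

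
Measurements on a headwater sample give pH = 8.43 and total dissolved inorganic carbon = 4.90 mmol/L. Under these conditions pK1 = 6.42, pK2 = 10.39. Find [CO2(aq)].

[CO2*] = 0.0469 mmol/L

α₀ = 1 / (1 + K1/[H⁺] + K1K2/[H⁺]²) = 1 / (1 + 10^+2.01 + 10^+0.05)
   = 1 / (1 + 102.33 + 1.1220) = 1/104.45 = 0.009574
[CO2*] = α₀ × DIC = 0.009574 × 4.90 = 0.0469 mmol/L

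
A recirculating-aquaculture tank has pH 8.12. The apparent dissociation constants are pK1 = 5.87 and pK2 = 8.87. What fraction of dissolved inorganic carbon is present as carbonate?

α₂ = 0.150

α₂ = 1 / (1 + [H⁺]/K2 + [H⁺]²/(K1K2)) = 1 / (1 + 10^+0.75 + 10^-1.50)
   = 1 / (1 + 5.6234 + 0.031623) = 1/6.6550 = 0.1503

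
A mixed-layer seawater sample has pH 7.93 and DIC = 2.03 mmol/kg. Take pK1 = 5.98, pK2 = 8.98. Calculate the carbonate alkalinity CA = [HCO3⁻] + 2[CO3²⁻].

CA = [HCO3⁻] + 2[CO3²⁻] = (α₁ + 2α₂)·DIC
At pH 7.93: [H⁺]/K1 = 10^-1.95 = 0.011220, K2/[H⁺] = 10^-1.05 = 0.089125
α₁ = 1/(1 + 0.011220 + 0.089125) = 1/1.1003 = 0.9088; α₂ = α₁·K2/[H⁺] = 0.08100
α₁ + 2α₂ = 1.0708
CA = 1.0708 × 2.03 = 2.17 mmol/kg

CA = 2.17 mmol/kg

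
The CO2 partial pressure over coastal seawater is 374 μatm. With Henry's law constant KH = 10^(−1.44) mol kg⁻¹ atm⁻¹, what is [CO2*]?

KH = 10^(−1.44) = 3.631×10^-2 mol kg⁻¹ atm⁻¹
[CO2*] = KH · pCO2 = 3.631×10^-2 × 374×10^-6 atm = 1.36×10^-5 mol/kg

[CO2*] = 13.6 μmol/kg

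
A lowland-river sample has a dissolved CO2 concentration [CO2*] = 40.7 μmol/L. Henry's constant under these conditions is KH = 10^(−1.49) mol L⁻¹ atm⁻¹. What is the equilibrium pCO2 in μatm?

pCO2 = 1260 μatm

KH = 10^(−1.49) = 3.236×10^-2 mol L⁻¹ atm⁻¹
pCO2 = [CO2*]/KH = 40.7×10^-6 / 3.236×10^-2 = 1.26×10^-3 atm = 1260 μatm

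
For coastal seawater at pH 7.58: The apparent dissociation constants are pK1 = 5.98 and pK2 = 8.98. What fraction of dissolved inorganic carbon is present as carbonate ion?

α₂ = 1 / (1 + [H⁺]/K2 + [H⁺]²/(K1K2)) = 1 / (1 + 10^+1.40 + 10^-0.20)
   = 1 / (1 + 25.119 + 0.63096) = 1/26.750 = 0.03738

α₂ = 0.0374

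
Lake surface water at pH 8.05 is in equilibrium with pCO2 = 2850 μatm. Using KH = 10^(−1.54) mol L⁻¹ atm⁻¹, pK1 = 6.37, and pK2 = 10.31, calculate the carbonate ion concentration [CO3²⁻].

[CO2*] = KH · pCO2 = 10^(−1.54) × 2850×10^-6 = 8.219×10^-5 mol/L
α₀ = 1/(1 + K1/[H⁺] + K1K2/[H⁺]²) = 1/(1 + 10^+1.68 + 10^-0.58) = 0.02036
DIC = [CO2*]/α₀ = 8.219×10^-5 / 0.02036 = 4.038 mmol/L
[CO3²⁻] = α₂·DIC; α₂ = 0.005354, so [CO3²⁻] = 0.005354 × 4.038 = 0.0216 mmol/L

[CO3²⁻] = 0.0216 mmol/L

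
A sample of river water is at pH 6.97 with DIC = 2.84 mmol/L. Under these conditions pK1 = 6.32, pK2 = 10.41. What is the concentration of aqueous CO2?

[CO2*] = 0.519 mmol/L

α₀ = 1 / (1 + K1/[H⁺] + K1K2/[H⁺]²) = 1 / (1 + 10^+0.65 + 10^-2.79)
   = 1 / (1 + 4.4668 + 0.0016218) = 1/5.4685 = 0.1829
[CO2*] = α₀ × DIC = 0.1829 × 2.84 = 0.519 mmol/L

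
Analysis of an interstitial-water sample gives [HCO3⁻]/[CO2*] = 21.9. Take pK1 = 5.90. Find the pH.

pH = 7.24

From K1 = [H⁺][HCO3⁻]/[CO2*]:  pH = pK1 + log₁₀([HCO3⁻]/[CO2*])
log₁₀(21.9) = +1.340
pH = 5.90 + (+1.340) = 7.24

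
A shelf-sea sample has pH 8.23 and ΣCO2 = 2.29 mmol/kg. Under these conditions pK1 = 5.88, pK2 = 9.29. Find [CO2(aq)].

α₀ = 1 / (1 + K1/[H⁺] + K1K2/[H⁺]²) = 1 / (1 + 10^+2.35 + 10^+1.29)
   = 1 / (1 + 223.87 + 19.498) = 1/244.37 = 0.004092
[CO2*] = α₀ × DIC = 0.004092 × 2.29 = 0.00937 mmol/kg = 9.37 μmol/kg

[CO2*] = 9.37 μmol/kg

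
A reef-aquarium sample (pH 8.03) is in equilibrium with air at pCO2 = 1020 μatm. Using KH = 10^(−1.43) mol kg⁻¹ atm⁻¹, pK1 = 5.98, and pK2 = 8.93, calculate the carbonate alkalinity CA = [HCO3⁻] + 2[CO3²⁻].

[CO2*] = KH · pCO2 = 10^(−1.43) × 1020×10^-6 = 3.790×10^-5 mol/kg
α₀ = 1/(1 + K1/[H⁺] + K1K2/[H⁺]²) = 1/(1 + 10^+2.05 + 10^+1.15) = 0.007854
DIC = [CO2*]/α₀ = 3.790×10^-5 / 0.007854 = 4.825 mmol/kg
CA = (α₁ + 2α₂)·DIC = (0.8812 + 2×0.1109) × 4.825 = 5.32 mmol/kg

CA = 5.32 mmol/kg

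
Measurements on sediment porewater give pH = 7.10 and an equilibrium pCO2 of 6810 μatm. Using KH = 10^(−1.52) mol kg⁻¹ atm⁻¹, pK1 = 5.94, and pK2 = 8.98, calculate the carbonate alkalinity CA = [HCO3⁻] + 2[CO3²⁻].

CA = 3.05 mmol/kg

[CO2*] = KH · pCO2 = 10^(−1.52) × 6810×10^-6 = 2.057×10^-4 mol/kg
α₀ = 1/(1 + K1/[H⁺] + K1K2/[H⁺]²) = 1/(1 + 10^+1.16 + 10^-0.72) = 0.06392
DIC = [CO2*]/α₀ = 2.057×10^-4 / 0.06392 = 3.218 mmol/kg
CA = (α₁ + 2α₂)·DIC = (0.9239 + 2×0.01218) × 3.218 = 3.05 mmol/kg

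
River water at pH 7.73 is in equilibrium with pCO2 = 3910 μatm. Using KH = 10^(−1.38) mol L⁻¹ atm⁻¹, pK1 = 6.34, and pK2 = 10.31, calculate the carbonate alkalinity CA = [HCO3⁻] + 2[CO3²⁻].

[CO2*] = KH · pCO2 = 10^(−1.38) × 3910×10^-6 = 1.630×10^-4 mol/L
α₀ = 1/(1 + K1/[H⁺] + K1K2/[H⁺]²) = 1/(1 + 10^+1.39 + 10^-1.19) = 0.03904
DIC = [CO2*]/α₀ = 1.630×10^-4 / 0.03904 = 4.175 mmol/L
CA = (α₁ + 2α₂)·DIC = (0.9584 + 2×0.002521) × 4.175 = 4.02 mmol/L

CA = 4.02 mmol/L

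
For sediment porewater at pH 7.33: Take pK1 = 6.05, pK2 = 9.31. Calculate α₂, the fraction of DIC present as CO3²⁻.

α₂ = 1 / (1 + [H⁺]/K2 + [H⁺]²/(K1K2)) = 1 / (1 + 10^+1.98 + 10^+0.70)
   = 1 / (1 + 95.499 + 5.0119) = 1/101.51 = 0.009851

α₂ = 0.00985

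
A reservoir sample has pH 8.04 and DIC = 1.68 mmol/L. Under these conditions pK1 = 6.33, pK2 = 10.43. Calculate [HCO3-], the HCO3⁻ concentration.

[HCO3⁻] = 1.64 mmol/L

α₁ = 1 / (1 + [H⁺]/K1 + K2/[H⁺]) = 1 / (1 + 10^-1.71 + 10^-2.39)
   = 1 / (1 + 0.019498 + 0.0040738) = 1/1.0236 = 0.9770
[HCO3⁻] = α₁ × DIC = 0.9770 × 1.68 = 1.64 mmol/L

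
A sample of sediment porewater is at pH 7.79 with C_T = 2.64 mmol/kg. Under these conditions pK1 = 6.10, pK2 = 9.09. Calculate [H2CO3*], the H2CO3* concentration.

[CO2*] = 0.0504 mmol/kg

α₀ = 1 / (1 + K1/[H⁺] + K1K2/[H⁺]²) = 1 / (1 + 10^+1.69 + 10^+0.39)
   = 1 / (1 + 48.978 + 2.4547) = 1/52.433 = 0.01907
[CO2*] = α₀ × DIC = 0.01907 × 2.64 = 0.0504 mmol/kg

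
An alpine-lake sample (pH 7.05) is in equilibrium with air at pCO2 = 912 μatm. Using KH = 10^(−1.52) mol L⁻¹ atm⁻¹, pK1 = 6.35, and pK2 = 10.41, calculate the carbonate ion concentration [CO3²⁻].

[CO3²⁻] = 0.0603 μmol/L

[CO2*] = KH · pCO2 = 10^(−1.52) × 912×10^-6 = 2.754×10^-5 mol/L
α₀ = 1/(1 + K1/[H⁺] + K1K2/[H⁺]²) = 1/(1 + 10^+0.70 + 10^-2.66) = 0.1663
DIC = [CO2*]/α₀ = 2.754×10^-5 / 0.1663 = 0.1656 mmol/L
[CO3²⁻] = α₂·DIC; α₂ = 0.0003638, so [CO3²⁻] = 0.0003638 × 0.1656 = 6.03×10^-5 mmol/L = 0.0603 μmol/L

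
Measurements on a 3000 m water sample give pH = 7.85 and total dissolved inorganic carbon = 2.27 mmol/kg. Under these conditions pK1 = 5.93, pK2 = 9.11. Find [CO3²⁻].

[CO3²⁻] = 0.117 mmol/kg

α₂ = 1 / (1 + [H⁺]/K2 + [H⁺]²/(K1K2)) = 1 / (1 + 10^+1.26 + 10^-0.66)
   = 1 / (1 + 18.197 + 0.21878) = 1/19.416 = 0.05150
[CO3²⁻] = α₂ × DIC = 0.05150 × 2.27 = 0.117 mmol/kg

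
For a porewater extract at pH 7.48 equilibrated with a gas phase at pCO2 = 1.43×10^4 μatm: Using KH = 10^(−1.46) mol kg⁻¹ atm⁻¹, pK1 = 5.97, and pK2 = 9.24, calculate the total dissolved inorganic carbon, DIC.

[CO2*] = KH · pCO2 = 10^(−1.46) × 1.43×10^4×10^-6 = 4.958×10^-4 mol/kg
α₀ = 1/(1 + K1/[H⁺] + K1K2/[H⁺]²) = 1/(1 + 10^+1.51 + 10^-0.25) = 0.02948
DIC = [CO2*]/α₀ = 4.958×10^-4 / 0.02948 = 16.8 mmol/kg

DIC = 16.8 mmol/kg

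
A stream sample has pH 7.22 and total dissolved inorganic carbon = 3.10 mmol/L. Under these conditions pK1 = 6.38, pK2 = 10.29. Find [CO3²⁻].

[CO3²⁻] = 2.30 μmol/L

α₂ = 1 / (1 + [H⁺]/K2 + [H⁺]²/(K1K2)) = 1 / (1 + 10^+3.07 + 10^+2.23)
   = 1 / (1 + 1174.9 + 169.82) = 1/1345.7 = 0.0007431
[CO3²⁻] = α₂ × DIC = 0.0007431 × 3.10 = 0.00230 mmol/L = 2.30 μmol/L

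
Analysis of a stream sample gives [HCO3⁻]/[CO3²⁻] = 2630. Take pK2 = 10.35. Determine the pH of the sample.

pH = 6.93

From K2 = [H⁺][CO3²⁻]/[HCO3⁻]:  pH = pK2 − log₁₀([HCO3⁻]/[CO3²⁻])
log₁₀(2630) = +3.420
pH = 10.35 − (+3.420) = 6.93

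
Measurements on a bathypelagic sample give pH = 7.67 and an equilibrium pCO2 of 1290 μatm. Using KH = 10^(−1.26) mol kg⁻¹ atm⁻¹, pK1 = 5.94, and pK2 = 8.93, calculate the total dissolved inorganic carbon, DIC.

[CO2*] = KH · pCO2 = 10^(−1.26) × 1290×10^-6 = 7.089×10^-5 mol/kg
α₀ = 1/(1 + K1/[H⁺] + K1K2/[H⁺]²) = 1/(1 + 10^+1.73 + 10^+0.47) = 0.01734
DIC = [CO2*]/α₀ = 7.089×10^-5 / 0.01734 = 4.09 mmol/kg

DIC = 4.09 mmol/kg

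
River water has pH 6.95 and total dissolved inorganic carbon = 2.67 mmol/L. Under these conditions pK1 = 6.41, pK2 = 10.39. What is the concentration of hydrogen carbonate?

[HCO3⁻] = 2.07 mmol/L

α₁ = 1 / (1 + [H⁺]/K1 + K2/[H⁺]) = 1 / (1 + 10^-0.54 + 10^-3.44)
   = 1 / (1 + 0.28840 + 0.00036308) = 1/1.2888 = 0.7759
[HCO3⁻] = α₁ × DIC = 0.7759 × 2.67 = 2.07 mmol/L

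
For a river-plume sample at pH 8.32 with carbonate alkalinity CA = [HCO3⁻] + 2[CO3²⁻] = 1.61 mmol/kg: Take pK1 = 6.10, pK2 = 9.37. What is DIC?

CA = [HCO3⁻] + 2[CO3²⁻] = (α₁ + 2α₂)·DIC
At pH 8.32: [H⁺]/K1 = 10^-2.22 = 0.0060256, K2/[H⁺] = 10^-1.05 = 0.089125
α₁ = 1/(1 + 0.0060256 + 0.089125) = 1/1.0952 = 0.9131; α₂ = α₁·K2/[H⁺] = 0.08138
α₁ + 2α₂ = 1.0759
DIC = CA / (α₁ + 2α₂) = 1.61 / 1.0759 = 1.50 mmol/kg

DIC = 1.50 mmol/kg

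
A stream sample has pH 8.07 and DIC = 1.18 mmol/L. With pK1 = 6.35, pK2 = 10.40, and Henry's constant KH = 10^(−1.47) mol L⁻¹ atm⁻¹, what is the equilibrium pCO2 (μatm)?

α₀ = 1 / (1 + K1/[H⁺] + K1K2/[H⁺]²) = 1 / (1 + 10^+1.72 + 10^-0.61)
   = 1 / (1 + 52.481 + 0.24547) = 1/53.726 = 0.01861
[CO2*] = α₀ × DIC = 0.01861 × 1.18 = 0.02196 mmol/L
pCO2 = [CO2*]/KH = 2.196×10^-5 / 3.388×10^-2 = 648 μatm

pCO2 = 648 μatm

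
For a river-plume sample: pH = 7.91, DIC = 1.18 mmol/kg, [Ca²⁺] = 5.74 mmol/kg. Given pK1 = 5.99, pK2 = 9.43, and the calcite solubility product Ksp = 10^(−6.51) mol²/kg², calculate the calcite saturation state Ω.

Ω = 0.635

α₂ = 1 / (1 + [H⁺]/K2 + [H⁺]²/(K1K2)) = 1 / (1 + 10^+1.52 + 10^-0.40)
   = 1 / (1 + 33.113 + 0.39811) = 1/34.511 = 0.02898
[CO3²⁻] = α₂ × DIC = 0.02898 × 1.18 = 0.03419 mmol/kg
Ksp = 10^(−6.51) = 3.090×10^-7
Ω = [Ca²⁺][CO3²⁻]/Ksp = (5.74×10^-3)(3.419×10^-5) / 3.090×10^-7 = 0.635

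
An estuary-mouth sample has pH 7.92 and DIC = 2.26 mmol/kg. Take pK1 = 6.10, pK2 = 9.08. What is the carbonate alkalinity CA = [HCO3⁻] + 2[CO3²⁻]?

CA = [HCO3⁻] + 2[CO3²⁻] = (α₁ + 2α₂)·DIC
At pH 7.92: [H⁺]/K1 = 10^-1.82 = 0.015136, K2/[H⁺] = 10^-1.16 = 0.069183
α₁ = 1/(1 + 0.015136 + 0.069183) = 1/1.0843 = 0.9222; α₂ = α₁·K2/[H⁺] = 0.06380
α₁ + 2α₂ = 1.0498
CA = 1.0498 × 2.26 = 2.37 mmol/kg

CA = 2.37 mmol/kg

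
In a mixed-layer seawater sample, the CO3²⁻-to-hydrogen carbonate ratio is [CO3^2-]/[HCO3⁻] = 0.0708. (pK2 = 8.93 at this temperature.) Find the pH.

pH = 7.78

From K2 = [H⁺][CO3^2-]/[HCO3⁻]:  pH = pK2 + log₁₀([CO3^2-]/[HCO3⁻])
log₁₀(0.0708) = -1.150
pH = 8.93 + (-1.150) = 7.78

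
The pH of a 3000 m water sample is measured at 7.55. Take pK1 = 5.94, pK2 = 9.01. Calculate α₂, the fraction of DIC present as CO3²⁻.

α₂ = 0.0327

α₂ = 1 / (1 + [H⁺]/K2 + [H⁺]²/(K1K2)) = 1 / (1 + 10^+1.46 + 10^-0.15)
   = 1 / (1 + 28.840 + 0.70795) = 1/30.548 = 0.03274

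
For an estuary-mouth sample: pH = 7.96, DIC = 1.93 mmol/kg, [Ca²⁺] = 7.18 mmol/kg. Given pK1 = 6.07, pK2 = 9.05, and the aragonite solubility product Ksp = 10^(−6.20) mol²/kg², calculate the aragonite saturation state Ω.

Ω = 1.63

α₂ = 1 / (1 + [H⁺]/K2 + [H⁺]²/(K1K2)) = 1 / (1 + 10^+1.09 + 10^-0.80)
   = 1 / (1 + 12.303 + 0.15849) = 1/13.461 = 0.07429
[CO3²⁻] = α₂ × DIC = 0.07429 × 1.93 = 0.1434 mmol/kg
Ksp = 10^(−6.20) = 6.310×10^-7
Ω = [Ca²⁺][CO3²⁻]/Ksp = (7.18×10^-3)(1.434×10^-4) / 6.310×10^-7 = 1.63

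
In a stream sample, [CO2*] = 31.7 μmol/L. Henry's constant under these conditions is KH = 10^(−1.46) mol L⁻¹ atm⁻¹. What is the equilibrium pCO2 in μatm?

KH = 10^(−1.46) = 3.467×10^-2 mol L⁻¹ atm⁻¹
pCO2 = [CO2*]/KH = 31.7×10^-6 / 3.467×10^-2 = 9.14×10^-4 atm = 914 μatm

pCO2 = 914 μatm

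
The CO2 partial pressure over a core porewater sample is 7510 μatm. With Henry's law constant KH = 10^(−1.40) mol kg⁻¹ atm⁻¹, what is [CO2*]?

[CO2*] = 299 μmol/kg

KH = 10^(−1.40) = 3.981×10^-2 mol kg⁻¹ atm⁻¹
[CO2*] = KH · pCO2 = 3.981×10^-2 × 7510×10^-6 atm = 2.99×10^-4 mol/kg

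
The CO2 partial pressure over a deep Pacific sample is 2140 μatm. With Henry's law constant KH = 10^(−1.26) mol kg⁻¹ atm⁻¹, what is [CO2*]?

[CO2*] = 118 μmol/kg

KH = 10^(−1.26) = 5.495×10^-2 mol kg⁻¹ atm⁻¹
[CO2*] = KH · pCO2 = 5.495×10^-2 × 2140×10^-6 atm = 1.18×10^-4 mol/kg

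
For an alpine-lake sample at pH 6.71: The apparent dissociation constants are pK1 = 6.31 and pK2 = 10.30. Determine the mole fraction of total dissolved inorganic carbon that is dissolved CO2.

α₀ = 0.285

α₀ = 1 / (1 + K1/[H⁺] + K1K2/[H⁺]²) = 1 / (1 + 10^+0.40 + 10^-3.19)
   = 1 / (1 + 2.5119 + 0.00064565) = 1/3.5125 = 0.2847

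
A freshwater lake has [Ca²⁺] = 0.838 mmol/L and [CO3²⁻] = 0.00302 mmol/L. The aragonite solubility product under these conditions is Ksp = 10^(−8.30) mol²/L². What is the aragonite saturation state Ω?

Ksp = 10^(−8.30) = 5.012×10^-9
Ω = [Ca²⁺][CO3²⁻]/Ksp = (0.838×10^-3)(0.00302×10^-3) / 5.012×10^-9 = 0.505

Ω = 0.505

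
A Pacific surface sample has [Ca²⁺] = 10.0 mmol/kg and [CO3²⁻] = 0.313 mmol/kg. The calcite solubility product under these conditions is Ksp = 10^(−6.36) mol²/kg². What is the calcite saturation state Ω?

Ksp = 10^(−6.36) = 4.365×10^-7
Ω = [Ca²⁺][CO3²⁻]/Ksp = (10.0×10^-3)(0.313×10^-3) / 4.365×10^-7 = 7.17

Ω = 7.17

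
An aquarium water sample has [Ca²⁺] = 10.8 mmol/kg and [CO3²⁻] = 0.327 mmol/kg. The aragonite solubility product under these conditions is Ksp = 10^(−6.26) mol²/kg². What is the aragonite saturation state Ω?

Ω = 6.43

Ksp = 10^(−6.26) = 5.495×10^-7
Ω = [Ca²⁺][CO3²⁻]/Ksp = (10.8×10^-3)(0.327×10^-3) / 5.495×10^-7 = 6.43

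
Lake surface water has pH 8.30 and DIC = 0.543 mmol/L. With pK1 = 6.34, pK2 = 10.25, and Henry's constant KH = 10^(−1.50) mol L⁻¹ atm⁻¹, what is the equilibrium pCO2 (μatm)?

pCO2 = 184 μatm

α₀ = 1 / (1 + K1/[H⁺] + K1K2/[H⁺]²) = 1 / (1 + 10^+1.96 + 10^+0.01)
   = 1 / (1 + 91.201 + 1.0233) = 1/93.224 = 0.01073
[CO2*] = α₀ × DIC = 0.01073 × 0.543 = 0.005825 mmol/L = 5.825 μmol/L
pCO2 = [CO2*]/KH = 5.825×10^-6 / 3.162×10^-2 = 184 μatm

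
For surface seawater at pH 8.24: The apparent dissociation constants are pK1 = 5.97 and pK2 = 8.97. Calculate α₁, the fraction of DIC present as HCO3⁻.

α₁ = 0.839

α₁ = 1 / (1 + [H⁺]/K1 + K2/[H⁺]) = 1 / (1 + 10^-2.27 + 10^-0.73)
   = 1 / (1 + 0.0053703 + 0.18621) = 1/1.1916 = 0.8392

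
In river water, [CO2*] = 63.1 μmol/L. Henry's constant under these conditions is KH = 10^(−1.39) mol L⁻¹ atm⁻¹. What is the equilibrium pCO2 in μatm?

KH = 10^(−1.39) = 4.074×10^-2 mol L⁻¹ atm⁻¹
pCO2 = [CO2*]/KH = 63.1×10^-6 / 4.074×10^-2 = 1.55×10^-3 atm = 1550 μatm

pCO2 = 1550 μatm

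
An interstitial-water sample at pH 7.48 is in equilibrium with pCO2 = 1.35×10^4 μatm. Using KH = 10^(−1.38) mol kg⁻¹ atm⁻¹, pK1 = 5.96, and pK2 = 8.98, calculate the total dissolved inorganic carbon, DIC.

DIC = 19.8 mmol/kg

[CO2*] = KH · pCO2 = 10^(−1.38) × 1.35×10^4×10^-6 = 5.628×10^-4 mol/kg
α₀ = 1/(1 + K1/[H⁺] + K1K2/[H⁺]²) = 1/(1 + 10^+1.52 + 10^+0.02) = 0.02844
DIC = [CO2*]/α₀ = 5.628×10^-4 / 0.02844 = 19.8 mmol/kg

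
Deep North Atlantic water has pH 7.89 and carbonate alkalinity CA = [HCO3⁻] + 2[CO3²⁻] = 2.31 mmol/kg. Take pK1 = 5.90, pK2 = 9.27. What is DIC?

DIC = 2.24 mmol/kg

CA = [HCO3⁻] + 2[CO3²⁻] = (α₁ + 2α₂)·DIC
At pH 7.89: [H⁺]/K1 = 10^-1.99 = 0.010233, K2/[H⁺] = 10^-1.38 = 0.041687
α₁ = 1/(1 + 0.010233 + 0.041687) = 1/1.0519 = 0.9506; α₂ = α₁·K2/[H⁺] = 0.03963
α₁ + 2α₂ = 1.0299
DIC = CA / (α₁ + 2α₂) = 2.31 / 1.0299 = 2.24 mmol/kg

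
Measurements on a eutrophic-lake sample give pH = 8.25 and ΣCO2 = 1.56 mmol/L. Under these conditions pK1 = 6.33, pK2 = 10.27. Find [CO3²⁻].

[CO3²⁻] = 14.6 μmol/L

α₂ = 1 / (1 + [H⁺]/K2 + [H⁺]²/(K1K2)) = 1 / (1 + 10^+2.02 + 10^+0.10)
   = 1 / (1 + 104.71 + 1.2589) = 1/106.97 = 0.009348
[CO3²⁻] = α₂ × DIC = 0.009348 × 1.56 = 0.0146 mmol/L = 14.6 μmol/L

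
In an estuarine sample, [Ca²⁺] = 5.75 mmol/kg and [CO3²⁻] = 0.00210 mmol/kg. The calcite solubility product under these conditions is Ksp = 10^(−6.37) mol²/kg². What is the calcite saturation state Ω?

Ksp = 10^(−6.37) = 4.266×10^-7
Ω = [Ca²⁺][CO3²⁻]/Ksp = (5.75×10^-3)(0.00210×10^-3) / 4.266×10^-7 = 0.0283

Ω = 0.0283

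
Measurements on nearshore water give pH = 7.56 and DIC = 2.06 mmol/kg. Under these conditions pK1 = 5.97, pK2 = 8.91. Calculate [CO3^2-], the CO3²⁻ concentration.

α₂ = 1 / (1 + [H⁺]/K2 + [H⁺]²/(K1K2)) = 1 / (1 + 10^+1.35 + 10^-0.24)
   = 1 / (1 + 22.387 + 0.57544) = 1/23.963 = 0.04173
[CO3²⁻] = α₂ × DIC = 0.04173 × 2.06 = 0.0860 mmol/kg

[CO3²⁻] = 0.0860 mmol/kg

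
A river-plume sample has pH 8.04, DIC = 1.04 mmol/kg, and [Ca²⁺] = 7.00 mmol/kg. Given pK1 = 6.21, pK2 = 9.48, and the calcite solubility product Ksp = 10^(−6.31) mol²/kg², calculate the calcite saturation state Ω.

α₂ = 1 / (1 + [H⁺]/K2 + [H⁺]²/(K1K2)) = 1 / (1 + 10^+1.44 + 10^-0.39)
   = 1 / (1 + 27.542 + 0.40738) = 1/28.950 = 0.03454
[CO3²⁻] = α₂ × DIC = 0.03454 × 1.04 = 0.03592 mmol/kg
Ksp = 10^(−6.31) = 4.898×10^-7
Ω = [Ca²⁺][CO3²⁻]/Ksp = (7.00×10^-3)(3.592×10^-5) / 4.898×10^-7 = 0.513

Ω = 0.513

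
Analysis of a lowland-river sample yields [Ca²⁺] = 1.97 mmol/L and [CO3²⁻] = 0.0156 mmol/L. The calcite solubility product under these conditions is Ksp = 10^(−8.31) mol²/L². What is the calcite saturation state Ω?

Ksp = 10^(−8.31) = 4.898×10^-9
Ω = [Ca²⁺][CO3²⁻]/Ksp = (1.97×10^-3)(0.0156×10^-3) / 4.898×10^-9 = 6.27

Ω = 6.27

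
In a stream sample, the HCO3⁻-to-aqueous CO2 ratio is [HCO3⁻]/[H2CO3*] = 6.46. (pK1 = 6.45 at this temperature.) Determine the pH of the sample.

From K1 = [H⁺][HCO3⁻]/[H2CO3*]:  pH = pK1 + log₁₀([HCO3⁻]/[H2CO3*])
log₁₀(6.46) = +0.810
pH = 6.45 + (+0.810) = 7.26

pH = 7.26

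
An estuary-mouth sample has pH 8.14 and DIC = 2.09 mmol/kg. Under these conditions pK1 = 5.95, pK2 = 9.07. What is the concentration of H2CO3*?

α₀ = 1 / (1 + K1/[H⁺] + K1K2/[H⁺]²) = 1 / (1 + 10^+2.19 + 10^+1.26)
   = 1 / (1 + 154.88 + 18.197) = 1/174.08 = 0.005745
[CO2*] = α₀ × DIC = 0.005745 × 2.09 = 0.0120 mmol/kg = 12.0 μmol/kg

[CO2*] = 12.0 μmol/kg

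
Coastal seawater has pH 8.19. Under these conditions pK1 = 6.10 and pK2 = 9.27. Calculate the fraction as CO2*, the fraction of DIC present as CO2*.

α₀ = 0.00745

α₀ = 1 / (1 + K1/[H⁺] + K1K2/[H⁺]²) = 1 / (1 + 10^+2.09 + 10^+1.01)
   = 1 / (1 + 123.03 + 10.233) = 1/134.26 = 0.007448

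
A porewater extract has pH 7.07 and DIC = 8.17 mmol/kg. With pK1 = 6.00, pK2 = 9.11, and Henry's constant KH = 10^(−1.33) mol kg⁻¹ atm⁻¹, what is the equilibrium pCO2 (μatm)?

pCO2 = 1.36×10^4 μatm

α₀ = 1 / (1 + K1/[H⁺] + K1K2/[H⁺]²) = 1 / (1 + 10^+1.07 + 10^-0.97)
   = 1 / (1 + 11.749 + 0.10715) = 1/12.856 = 0.07778
[CO2*] = α₀ × DIC = 0.07778 × 8.17 = 0.6355 mmol/kg
pCO2 = [CO2*]/KH = 6.355×10^-4 / 4.677×10^-2 = 1.36×10^4 μatm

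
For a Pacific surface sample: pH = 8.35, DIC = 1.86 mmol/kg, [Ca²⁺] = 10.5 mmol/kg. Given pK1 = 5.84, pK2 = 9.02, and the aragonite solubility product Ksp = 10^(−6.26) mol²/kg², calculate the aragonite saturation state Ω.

α₂ = 1 / (1 + [H⁺]/K2 + [H⁺]²/(K1K2)) = 1 / (1 + 10^+0.67 + 10^-1.84)
   = 1 / (1 + 4.6774 + 0.014454) = 1/5.6918 = 0.1757
[CO3²⁻] = α₂ × DIC = 0.1757 × 1.86 = 0.3268 mmol/kg
Ksp = 10^(−6.26) = 5.495×10^-7
Ω = [Ca²⁺][CO3²⁻]/Ksp = (10.5×10^-3)(3.268×10^-4) / 5.495×10^-7 = 6.24

Ω = 6.24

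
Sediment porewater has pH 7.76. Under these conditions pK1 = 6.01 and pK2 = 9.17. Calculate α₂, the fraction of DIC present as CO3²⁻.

α₂ = 1 / (1 + [H⁺]/K2 + [H⁺]²/(K1K2)) = 1 / (1 + 10^+1.41 + 10^-0.34)
   = 1 / (1 + 25.704 + 0.45709) = 1/27.161 = 0.03682

α₂ = 0.0368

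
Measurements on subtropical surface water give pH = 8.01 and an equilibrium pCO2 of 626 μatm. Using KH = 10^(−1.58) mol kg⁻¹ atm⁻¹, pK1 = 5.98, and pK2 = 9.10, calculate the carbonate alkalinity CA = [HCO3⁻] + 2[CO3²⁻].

CA = 2.05 mmol/kg

[CO2*] = KH · pCO2 = 10^(−1.58) × 626×10^-6 = 1.647×10^-5 mol/kg
α₀ = 1/(1 + K1/[H⁺] + K1K2/[H⁺]²) = 1/(1 + 10^+2.03 + 10^+0.94) = 0.008557
DIC = [CO2*]/α₀ = 1.647×10^-5 / 0.008557 = 1.924 mmol/kg
CA = (α₁ + 2α₂)·DIC = (0.9169 + 2×0.07453) × 1.924 = 2.05 mmol/kg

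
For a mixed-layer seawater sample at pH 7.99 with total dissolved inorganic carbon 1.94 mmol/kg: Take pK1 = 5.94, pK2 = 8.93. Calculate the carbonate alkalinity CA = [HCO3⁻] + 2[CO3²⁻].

CA = [HCO3⁻] + 2[CO3²⁻] = (α₁ + 2α₂)·DIC
At pH 7.99: [H⁺]/K1 = 10^-2.05 = 0.0089125, K2/[H⁺] = 10^-0.94 = 0.11482
α₁ = 1/(1 + 0.0089125 + 0.11482) = 1/1.1237 = 0.8899; α₂ = α₁·K2/[H⁺] = 0.1022
α₁ + 2α₂ = 1.0942
CA = 1.0942 × 1.94 = 2.12 mmol/kg

CA = 2.12 mmol/kg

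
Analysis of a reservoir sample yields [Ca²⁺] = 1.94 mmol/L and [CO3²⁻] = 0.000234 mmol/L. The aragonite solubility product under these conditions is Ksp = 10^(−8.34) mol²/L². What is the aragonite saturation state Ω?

Ksp = 10^(−8.34) = 4.571×10^-9
Ω = [Ca²⁺][CO3²⁻]/Ksp = (1.94×10^-3)(0.000234×10^-3) / 4.571×10^-9 = 0.0993

Ω = 0.0993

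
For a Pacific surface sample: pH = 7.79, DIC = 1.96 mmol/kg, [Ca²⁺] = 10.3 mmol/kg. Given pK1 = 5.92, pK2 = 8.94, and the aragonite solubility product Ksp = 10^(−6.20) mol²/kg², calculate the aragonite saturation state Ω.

α₂ = 1 / (1 + [H⁺]/K2 + [H⁺]²/(K1K2)) = 1 / (1 + 10^+1.15 + 10^-0.72)
   = 1 / (1 + 14.125 + 0.19055) = 1/15.316 = 0.06529
[CO3²⁻] = α₂ × DIC = 0.06529 × 1.96 = 0.1280 mmol/kg
Ksp = 10^(−6.20) = 6.310×10^-7
Ω = [Ca²⁺][CO3²⁻]/Ksp = (10.3×10^-3)(1.280×10^-4) / 6.310×10^-7 = 2.09

Ω = 2.09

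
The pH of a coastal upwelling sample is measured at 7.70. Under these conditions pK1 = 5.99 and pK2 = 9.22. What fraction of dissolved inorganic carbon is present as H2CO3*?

α₀ = 1 / (1 + K1/[H⁺] + K1K2/[H⁺]²) = 1 / (1 + 10^+1.71 + 10^+0.19)
   = 1 / (1 + 51.286 + 1.5488) = 1/53.835 = 0.01858

α₀ = 0.0186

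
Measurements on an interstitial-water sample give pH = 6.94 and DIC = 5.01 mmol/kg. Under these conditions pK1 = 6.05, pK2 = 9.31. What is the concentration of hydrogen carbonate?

α₁ = 1 / (1 + [H⁺]/K1 + K2/[H⁺]) = 1 / (1 + 10^-0.89 + 10^-2.37)
   = 1 / (1 + 0.12882 + 0.0042658) = 1/1.1331 = 0.8825
[HCO3⁻] = α₁ × DIC = 0.8825 × 5.01 = 4.42 mmol/kg

[HCO3⁻] = 4.42 mmol/kg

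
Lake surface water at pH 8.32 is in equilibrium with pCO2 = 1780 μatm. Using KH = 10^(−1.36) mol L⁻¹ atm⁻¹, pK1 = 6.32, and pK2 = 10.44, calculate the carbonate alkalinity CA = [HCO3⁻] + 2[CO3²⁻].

CA = 7.89 mmol/L

[CO2*] = KH · pCO2 = 10^(−1.36) × 1780×10^-6 = 7.770×10^-5 mol/L
α₀ = 1/(1 + K1/[H⁺] + K1K2/[H⁺]²) = 1/(1 + 10^+2.00 + 10^-0.12) = 0.009827
DIC = [CO2*]/α₀ = 7.770×10^-5 / 0.009827 = 7.907 mmol/L
CA = (α₁ + 2α₂)·DIC = (0.9827 + 2×0.007455) × 7.907 = 7.89 mmol/L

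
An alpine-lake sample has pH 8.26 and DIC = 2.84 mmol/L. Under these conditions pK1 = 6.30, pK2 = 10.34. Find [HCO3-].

[HCO3⁻] = 2.79 mmol/L

α₁ = 1 / (1 + [H⁺]/K1 + K2/[H⁺]) = 1 / (1 + 10^-1.96 + 10^-2.08)
   = 1 / (1 + 0.010965 + 0.0083176) = 1/1.0193 = 0.9811
[HCO3⁻] = α₁ × DIC = 0.9811 × 2.84 = 2.79 mmol/L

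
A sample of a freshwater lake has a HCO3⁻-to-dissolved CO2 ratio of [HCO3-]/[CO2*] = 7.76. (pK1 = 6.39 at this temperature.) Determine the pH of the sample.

pH = 7.28

From K1 = [H⁺][HCO3-]/[CO2*]:  pH = pK1 + log₁₀([HCO3-]/[CO2*])
log₁₀(7.76) = +0.890
pH = 6.39 + (+0.890) = 7.28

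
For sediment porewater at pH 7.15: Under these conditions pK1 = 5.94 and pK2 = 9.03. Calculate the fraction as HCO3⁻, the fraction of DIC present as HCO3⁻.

α₁ = 1 / (1 + [H⁺]/K1 + K2/[H⁺]) = 1 / (1 + 10^-1.21 + 10^-1.88)
   = 1 / (1 + 0.061660 + 0.013183) = 1/1.0748 = 0.9304

α₁ = 0.930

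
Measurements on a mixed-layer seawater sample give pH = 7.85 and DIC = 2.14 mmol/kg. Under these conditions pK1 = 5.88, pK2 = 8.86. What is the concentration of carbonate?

[CO3²⁻] = 0.189 mmol/kg

α₂ = 1 / (1 + [H⁺]/K2 + [H⁺]²/(K1K2)) = 1 / (1 + 10^+1.01 + 10^-0.96)
   = 1 / (1 + 10.233 + 0.10965) = 1/11.343 = 0.08816
[CO3²⁻] = α₂ × DIC = 0.08816 × 2.14 = 0.189 mmol/kg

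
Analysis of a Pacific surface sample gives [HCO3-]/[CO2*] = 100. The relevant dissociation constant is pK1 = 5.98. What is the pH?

pH = 7.98

From K1 = [H⁺][HCO3-]/[CO2*]:  pH = pK1 + log₁₀([HCO3-]/[CO2*])
log₁₀(100) = +2.000
pH = 5.98 + (+2.000) = 7.98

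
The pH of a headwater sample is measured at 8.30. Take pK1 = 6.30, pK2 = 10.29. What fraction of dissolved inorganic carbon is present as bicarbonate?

α₁ = 1 / (1 + [H⁺]/K1 + K2/[H⁺]) = 1 / (1 + 10^-2.00 + 10^-1.99)
   = 1 / (1 + 0.010000 + 0.010233) = 1/1.0202 = 0.9802

α₁ = 0.980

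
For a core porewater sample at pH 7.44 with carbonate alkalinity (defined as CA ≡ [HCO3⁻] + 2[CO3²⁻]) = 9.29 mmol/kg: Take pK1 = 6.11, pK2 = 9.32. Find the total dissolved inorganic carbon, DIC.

CA = [HCO3⁻] + 2[CO3²⁻] = (α₁ + 2α₂)·DIC
At pH 7.44: [H⁺]/K1 = 10^-1.33 = 0.046774, K2/[H⁺] = 10^-1.88 = 0.013183
α₁ = 1/(1 + 0.046774 + 0.013183) = 1/1.0600 = 0.9434; α₂ = α₁·K2/[H⁺] = 0.01244
α₁ + 2α₂ = 0.9683
DIC = CA / (α₁ + 2α₂) = 9.29 / 0.9683 = 9.59 mmol/kg

DIC = 9.59 mmol/kg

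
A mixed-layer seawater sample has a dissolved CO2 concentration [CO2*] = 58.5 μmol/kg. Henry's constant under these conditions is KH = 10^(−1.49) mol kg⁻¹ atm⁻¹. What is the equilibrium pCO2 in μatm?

pCO2 = 1810 μatm

KH = 10^(−1.49) = 3.236×10^-2 mol kg⁻¹ atm⁻¹
pCO2 = [CO2*]/KH = 58.5×10^-6 / 3.236×10^-2 = 1.81×10^-3 atm = 1810 μatm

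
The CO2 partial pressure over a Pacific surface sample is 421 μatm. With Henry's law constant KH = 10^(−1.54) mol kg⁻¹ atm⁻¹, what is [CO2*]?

[CO2*] = 12.1 μmol/kg

KH = 10^(−1.54) = 2.884×10^-2 mol kg⁻¹ atm⁻¹
[CO2*] = KH · pCO2 = 2.884×10^-2 × 421×10^-6 atm = 1.21×10^-5 mol/kg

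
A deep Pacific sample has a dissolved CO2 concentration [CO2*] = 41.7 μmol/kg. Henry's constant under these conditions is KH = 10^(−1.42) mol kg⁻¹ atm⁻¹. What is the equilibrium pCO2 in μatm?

pCO2 = 1100 μatm

KH = 10^(−1.42) = 3.802×10^-2 mol kg⁻¹ atm⁻¹
pCO2 = [CO2*]/KH = 41.7×10^-6 / 3.802×10^-2 = 1.10×10^-3 atm = 1100 μatm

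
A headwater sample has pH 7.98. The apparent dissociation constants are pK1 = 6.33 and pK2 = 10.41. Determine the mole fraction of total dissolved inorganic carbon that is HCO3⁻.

α₁ = 0.975

α₁ = 1 / (1 + [H⁺]/K1 + K2/[H⁺]) = 1 / (1 + 10^-1.65 + 10^-2.43)
   = 1 / (1 + 0.022387 + 0.0037154) = 1/1.0261 = 0.9746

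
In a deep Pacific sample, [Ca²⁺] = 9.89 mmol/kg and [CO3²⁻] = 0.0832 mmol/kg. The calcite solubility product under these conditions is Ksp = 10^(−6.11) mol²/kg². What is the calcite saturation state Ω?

Ω = 1.06

Ksp = 10^(−6.11) = 7.762×10^-7
Ω = [Ca²⁺][CO3²⁻]/Ksp = (9.89×10^-3)(0.0832×10^-3) / 7.762×10^-7 = 1.06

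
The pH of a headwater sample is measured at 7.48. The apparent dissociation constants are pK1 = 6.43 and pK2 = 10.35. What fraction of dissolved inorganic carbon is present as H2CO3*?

α₀ = 0.0817

α₀ = 1 / (1 + K1/[H⁺] + K1K2/[H⁺]²) = 1 / (1 + 10^+1.05 + 10^-1.82)
   = 1 / (1 + 11.220 + 0.015136) = 1/12.235 = 0.08173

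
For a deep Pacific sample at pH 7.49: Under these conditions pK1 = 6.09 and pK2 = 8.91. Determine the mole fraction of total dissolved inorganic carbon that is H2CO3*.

α₀ = 0.0369

α₀ = 1 / (1 + K1/[H⁺] + K1K2/[H⁺]²) = 1 / (1 + 10^+1.40 + 10^-0.02)
   = 1 / (1 + 25.119 + 0.95499) = 1/27.074 = 0.03694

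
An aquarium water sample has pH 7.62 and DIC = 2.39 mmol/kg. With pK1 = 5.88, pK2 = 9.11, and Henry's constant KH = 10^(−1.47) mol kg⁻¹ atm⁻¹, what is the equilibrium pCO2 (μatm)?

α₀ = 1 / (1 + K1/[H⁺] + K1K2/[H⁺]²) = 1 / (1 + 10^+1.74 + 10^+0.25)
   = 1 / (1 + 54.954 + 1.7783) = 1/57.732 = 0.01732
[CO2*] = α₀ × DIC = 0.01732 × 2.39 = 0.04140 mmol/kg
pCO2 = [CO2*]/KH = 4.140×10^-5 / 3.388×10^-2 = 1220 μatm

pCO2 = 1220 μatm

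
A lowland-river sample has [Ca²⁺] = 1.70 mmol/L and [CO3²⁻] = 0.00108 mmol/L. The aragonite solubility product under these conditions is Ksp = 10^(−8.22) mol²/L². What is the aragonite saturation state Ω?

Ksp = 10^(−8.22) = 6.026×10^-9
Ω = [Ca²⁺][CO3²⁻]/Ksp = (1.70×10^-3)(0.00108×10^-3) / 6.026×10^-9 = 0.305

Ω = 0.305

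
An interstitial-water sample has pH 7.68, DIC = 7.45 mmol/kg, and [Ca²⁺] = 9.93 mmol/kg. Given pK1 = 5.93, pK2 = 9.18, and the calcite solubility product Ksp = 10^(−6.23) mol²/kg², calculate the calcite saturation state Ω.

Ω = 3.79

α₂ = 1 / (1 + [H⁺]/K2 + [H⁺]²/(K1K2)) = 1 / (1 + 10^+1.50 + 10^-0.25)
   = 1 / (1 + 31.623 + 0.56234) = 1/33.185 = 0.03013
[CO3²⁻] = α₂ × DIC = 0.03013 × 7.45 = 0.2245 mmol/kg
Ksp = 10^(−6.23) = 5.888×10^-7
Ω = [Ca²⁺][CO3²⁻]/Ksp = (9.93×10^-3)(2.245×10^-4) / 5.888×10^-7 = 3.79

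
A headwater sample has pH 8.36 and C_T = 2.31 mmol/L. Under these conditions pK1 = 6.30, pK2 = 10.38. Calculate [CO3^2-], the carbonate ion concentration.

[CO3²⁻] = 0.0217 mmol/L

α₂ = 1 / (1 + [H⁺]/K2 + [H⁺]²/(K1K2)) = 1 / (1 + 10^+2.02 + 10^-0.04)
   = 1 / (1 + 104.71 + 0.91201) = 1/106.62 = 0.009379
[CO3²⁻] = α₂ × DIC = 0.009379 × 2.31 = 0.0217 mmol/L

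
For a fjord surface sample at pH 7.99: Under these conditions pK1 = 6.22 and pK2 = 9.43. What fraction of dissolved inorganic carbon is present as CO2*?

α₀ = 0.0161

α₀ = 1 / (1 + K1/[H⁺] + K1K2/[H⁺]²) = 1 / (1 + 10^+1.77 + 10^+0.33)
   = 1 / (1 + 58.884 + 2.1380) = 1/62.022 = 0.01612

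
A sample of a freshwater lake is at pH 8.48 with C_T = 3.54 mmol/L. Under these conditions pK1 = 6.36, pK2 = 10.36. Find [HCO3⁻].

[HCO3⁻] = 3.47 mmol/L

α₁ = 1 / (1 + [H⁺]/K1 + K2/[H⁺]) = 1 / (1 + 10^-2.12 + 10^-1.88)
   = 1 / (1 + 0.0075858 + 0.013183) = 1/1.0208 = 0.9797
[HCO3⁻] = α₁ × DIC = 0.9797 × 3.54 = 3.47 mmol/L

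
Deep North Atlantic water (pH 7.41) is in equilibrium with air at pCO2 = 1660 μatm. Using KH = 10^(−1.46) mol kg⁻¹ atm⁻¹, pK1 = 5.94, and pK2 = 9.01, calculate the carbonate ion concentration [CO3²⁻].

[CO2*] = KH · pCO2 = 10^(−1.46) × 1660×10^-6 = 5.756×10^-5 mol/kg
α₀ = 1/(1 + K1/[H⁺] + K1K2/[H⁺]²) = 1/(1 + 10^+1.47 + 10^-0.13) = 0.03200
DIC = [CO2*]/α₀ = 5.756×10^-5 / 0.03200 = 1.799 mmol/kg
[CO3²⁻] = α₂·DIC; α₂ = 0.02372, so [CO3²⁻] = 0.02372 × 1.799 = 0.0427 mmol/kg

[CO3²⁻] = 0.0427 mmol/kg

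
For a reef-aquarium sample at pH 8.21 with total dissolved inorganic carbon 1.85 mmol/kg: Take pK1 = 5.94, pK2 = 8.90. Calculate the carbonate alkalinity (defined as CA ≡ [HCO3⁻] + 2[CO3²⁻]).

CA = [HCO3⁻] + 2[CO3²⁻] = (α₁ + 2α₂)·DIC
At pH 8.21: [H⁺]/K1 = 10^-2.27 = 0.0053703, K2/[H⁺] = 10^-0.69 = 0.20417
α₁ = 1/(1 + 0.0053703 + 0.20417) = 1/1.2095 = 0.8268; α₂ = α₁·K2/[H⁺] = 0.1688
α₁ + 2α₂ = 1.1644
CA = 1.1644 × 1.85 = 2.15 mmol/kg

CA = 2.15 mmol/kg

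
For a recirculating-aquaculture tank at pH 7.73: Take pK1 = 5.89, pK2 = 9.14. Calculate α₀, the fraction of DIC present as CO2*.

α₀ = 0.0137

α₀ = 1 / (1 + K1/[H⁺] + K1K2/[H⁺]²) = 1 / (1 + 10^+1.84 + 10^+0.43)
   = 1 / (1 + 69.183 + 2.6915) = 1/72.875 = 0.01372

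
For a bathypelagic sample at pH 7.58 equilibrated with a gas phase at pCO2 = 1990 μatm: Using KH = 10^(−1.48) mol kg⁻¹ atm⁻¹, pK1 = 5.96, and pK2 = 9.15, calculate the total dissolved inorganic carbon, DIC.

[CO2*] = KH · pCO2 = 10^(−1.48) × 1990×10^-6 = 6.590×10^-5 mol/kg
α₀ = 1/(1 + K1/[H⁺] + K1K2/[H⁺]²) = 1/(1 + 10^+1.62 + 10^+0.05) = 0.02283
DIC = [CO2*]/α₀ = 6.590×10^-5 / 0.02283 = 2.89 mmol/kg

DIC = 2.89 mmol/kg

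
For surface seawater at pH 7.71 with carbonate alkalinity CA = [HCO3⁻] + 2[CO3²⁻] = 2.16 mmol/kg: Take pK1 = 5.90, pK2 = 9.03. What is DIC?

DIC = 2.10 mmol/kg

CA = [HCO3⁻] + 2[CO3²⁻] = (α₁ + 2α₂)·DIC
At pH 7.71: [H⁺]/K1 = 10^-1.81 = 0.015488, K2/[H⁺] = 10^-1.32 = 0.047863
α₁ = 1/(1 + 0.015488 + 0.047863) = 1/1.0634 = 0.9404; α₂ = α₁·K2/[H⁺] = 0.04501
α₁ + 2α₂ = 1.0304
DIC = CA / (α₁ + 2α₂) = 2.16 / 1.0304 = 2.10 mmol/kg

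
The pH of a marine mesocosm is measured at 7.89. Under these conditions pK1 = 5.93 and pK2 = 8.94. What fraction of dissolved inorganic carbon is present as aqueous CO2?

α₀ = 0.00997

α₀ = 1 / (1 + K1/[H⁺] + K1K2/[H⁺]²) = 1 / (1 + 10^+1.96 + 10^+0.91)
   = 1 / (1 + 91.201 + 8.1283) = 1/100.33 = 0.009967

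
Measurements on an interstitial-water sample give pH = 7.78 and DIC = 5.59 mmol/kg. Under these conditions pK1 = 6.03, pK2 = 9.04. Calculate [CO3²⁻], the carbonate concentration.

α₂ = 1 / (1 + [H⁺]/K2 + [H⁺]²/(K1K2)) = 1 / (1 + 10^+1.26 + 10^-0.49)
   = 1 / (1 + 18.197 + 0.32359) = 1/19.521 = 0.05123
[CO3²⁻] = α₂ × DIC = 0.05123 × 5.59 = 0.286 mmol/kg

[CO3²⁻] = 0.286 mmol/kg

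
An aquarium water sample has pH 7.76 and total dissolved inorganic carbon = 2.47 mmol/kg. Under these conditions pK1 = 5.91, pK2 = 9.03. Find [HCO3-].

α₁ = 1 / (1 + [H⁺]/K1 + K2/[H⁺]) = 1 / (1 + 10^-1.85 + 10^-1.27)
   = 1 / (1 + 0.014125 + 0.053703) = 1/1.0678 = 0.9365
[HCO3⁻] = α₁ × DIC = 0.9365 × 2.47 = 2.31 mmol/kg

[HCO3⁻] = 2.31 mmol/kg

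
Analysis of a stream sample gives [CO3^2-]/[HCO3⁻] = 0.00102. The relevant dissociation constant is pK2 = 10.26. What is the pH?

From K2 = [H⁺][CO3^2-]/[HCO3⁻]:  pH = pK2 + log₁₀([CO3^2-]/[HCO3⁻])
log₁₀(0.00102) = -2.991
pH = 10.26 + (-2.991) = 7.27

pH = 7.27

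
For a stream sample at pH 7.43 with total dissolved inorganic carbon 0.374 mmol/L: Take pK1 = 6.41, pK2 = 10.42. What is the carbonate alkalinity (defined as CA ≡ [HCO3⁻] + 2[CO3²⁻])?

CA = [HCO3⁻] + 2[CO3²⁻] = (α₁ + 2α₂)·DIC
At pH 7.43: [H⁺]/K1 = 10^-1.02 = 0.095499, K2/[H⁺] = 10^-2.99 = 0.0010233
α₁ = 1/(1 + 0.095499 + 0.0010233) = 1/1.0965 = 0.9120; α₂ = α₁·K2/[H⁺] = 0.0009332
α₁ + 2α₂ = 0.9138
CA = 0.9138 × 0.374 = 0.342 mmol/L

CA = 0.342 mmol/L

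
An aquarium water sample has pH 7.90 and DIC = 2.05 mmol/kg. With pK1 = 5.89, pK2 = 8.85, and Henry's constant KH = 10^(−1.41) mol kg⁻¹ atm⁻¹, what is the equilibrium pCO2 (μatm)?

α₀ = 1 / (1 + K1/[H⁺] + K1K2/[H⁺]²) = 1 / (1 + 10^+2.01 + 10^+1.06)
   = 1 / (1 + 102.33 + 11.482) = 1/114.81 = 0.008710
[CO2*] = α₀ × DIC = 0.008710 × 2.05 = 0.01786 mmol/kg = 17.86 μmol/kg
pCO2 = [CO2*]/KH = 1.786×10^-5 / 3.890×10^-2 = 459 μatm

pCO2 = 459 μatm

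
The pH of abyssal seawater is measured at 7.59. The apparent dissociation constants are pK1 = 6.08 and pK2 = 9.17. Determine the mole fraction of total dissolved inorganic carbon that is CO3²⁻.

α₂ = 1 / (1 + [H⁺]/K2 + [H⁺]²/(K1K2)) = 1 / (1 + 10^+1.58 + 10^+0.07)
   = 1 / (1 + 38.019 + 1.1749) = 1/40.194 = 0.02488

α₂ = 0.0249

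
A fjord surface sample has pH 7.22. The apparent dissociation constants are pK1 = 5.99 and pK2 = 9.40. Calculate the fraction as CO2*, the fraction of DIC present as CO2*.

α₀ = 0.0553

α₀ = 1 / (1 + K1/[H⁺] + K1K2/[H⁺]²) = 1 / (1 + 10^+1.23 + 10^-0.95)
   = 1 / (1 + 16.982 + 0.11220) = 1/18.095 = 0.05526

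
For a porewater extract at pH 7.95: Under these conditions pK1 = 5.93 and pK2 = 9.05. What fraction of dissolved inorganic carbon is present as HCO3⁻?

α₁ = 0.918

α₁ = 1 / (1 + [H⁺]/K1 + K2/[H⁺]) = 1 / (1 + 10^-2.02 + 10^-1.10)
   = 1 / (1 + 0.0095499 + 0.079433) = 1/1.0890 = 0.9183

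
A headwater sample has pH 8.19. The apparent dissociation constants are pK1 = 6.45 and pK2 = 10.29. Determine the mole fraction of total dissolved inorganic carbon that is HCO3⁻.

α₁ = 0.975

α₁ = 1 / (1 + [H⁺]/K1 + K2/[H⁺]) = 1 / (1 + 10^-1.74 + 10^-2.10)
   = 1 / (1 + 0.018197 + 0.0079433) = 1/1.0261 = 0.9745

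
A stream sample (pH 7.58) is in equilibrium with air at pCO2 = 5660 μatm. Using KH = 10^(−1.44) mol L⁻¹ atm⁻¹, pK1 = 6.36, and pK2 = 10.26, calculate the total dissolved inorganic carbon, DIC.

[CO2*] = KH · pCO2 = 10^(−1.44) × 5660×10^-6 = 2.055×10^-4 mol/L
α₀ = 1/(1 + K1/[H⁺] + K1K2/[H⁺]²) = 1/(1 + 10^+1.22 + 10^-1.46) = 0.05672
DIC = [CO2*]/α₀ = 2.055×10^-4 / 0.05672 = 3.62 mmol/L

DIC = 3.62 mmol/L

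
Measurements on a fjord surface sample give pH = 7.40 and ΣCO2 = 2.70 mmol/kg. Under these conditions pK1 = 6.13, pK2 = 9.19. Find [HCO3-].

α₁ = 1 / (1 + [H⁺]/K1 + K2/[H⁺]) = 1 / (1 + 10^-1.27 + 10^-1.79)
   = 1 / (1 + 0.053703 + 0.016218) = 1/1.0699 = 0.9346
[HCO3⁻] = α₁ × DIC = 0.9346 × 2.70 = 2.52 mmol/kg

[HCO3⁻] = 2.52 mmol/kg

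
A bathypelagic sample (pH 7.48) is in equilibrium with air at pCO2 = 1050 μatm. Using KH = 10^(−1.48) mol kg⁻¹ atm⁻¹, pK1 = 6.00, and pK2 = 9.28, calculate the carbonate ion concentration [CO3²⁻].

[CO3²⁻] = 16.6 μmol/kg

[CO2*] = KH · pCO2 = 10^(−1.48) × 1050×10^-6 = 3.477×10^-5 mol/kg
α₀ = 1/(1 + K1/[H⁺] + K1K2/[H⁺]²) = 1/(1 + 10^+1.48 + 10^-0.32) = 0.03157
DIC = [CO2*]/α₀ = 3.477×10^-5 / 0.03157 = 1.101 mmol/kg
[CO3²⁻] = α₂·DIC; α₂ = 0.01511, so [CO3²⁻] = 0.01511 × 1.101 = 0.0166 mmol/kg = 16.6 μmol/kg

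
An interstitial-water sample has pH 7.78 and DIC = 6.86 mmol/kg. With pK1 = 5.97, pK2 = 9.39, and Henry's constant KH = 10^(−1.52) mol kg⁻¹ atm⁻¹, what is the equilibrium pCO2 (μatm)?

α₀ = 1 / (1 + K1/[H⁺] + K1K2/[H⁺]²) = 1 / (1 + 10^+1.81 + 10^+0.20)
   = 1 / (1 + 64.565 + 1.5849) = 1/67.150 = 0.01489
[CO2*] = α₀ × DIC = 0.01489 × 6.86 = 0.1022 mmol/kg
pCO2 = [CO2*]/KH = 1.022×10^-4 / 3.020×10^-2 = 3380 μatm

pCO2 = 3380 μatm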